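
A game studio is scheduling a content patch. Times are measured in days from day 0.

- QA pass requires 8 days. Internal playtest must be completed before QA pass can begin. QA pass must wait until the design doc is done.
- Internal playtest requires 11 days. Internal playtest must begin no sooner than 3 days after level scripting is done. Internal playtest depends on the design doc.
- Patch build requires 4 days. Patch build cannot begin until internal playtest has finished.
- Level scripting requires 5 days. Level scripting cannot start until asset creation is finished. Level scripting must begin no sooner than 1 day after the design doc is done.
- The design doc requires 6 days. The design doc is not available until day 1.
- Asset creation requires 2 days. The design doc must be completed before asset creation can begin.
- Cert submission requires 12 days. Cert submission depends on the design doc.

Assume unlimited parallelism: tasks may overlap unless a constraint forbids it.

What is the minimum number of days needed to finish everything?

36

The design doc cannot begin until its own release at day 1. It runs from day 1 to 1 + 6 = day 7.
After the design doc (finishes day 7), cert submission can start at day 7 and finishes at day 19.
After the design doc (finishes day 7), asset creation can start at day 7 and finishes at day 9.
Level scripting needs all of asset creation (finishes day 9); the design doc (finishes day 7, plus 1-day gap → day 8). That puts its earliest start at day 9; it finishes at 9 + 5 = day 14.
For internal playtest: level scripting (finishes day 14, plus 3-day gap → day 17); the design doc (finishes day 7). Taking the maximum gives a start of day 17, and it finishes at 17 + 11 = day 28.
After internal playtest (finishes day 28), patch build can start at day 28 and finishes at day 32.
QA pass needs all of internal playtest (finishes day 28); the design doc (finishes day 7). That puts its earliest start at day 28; it finishes at 28 + 8 = day 36.
All tasks are finished once the last one completes. Finish times: The design doc at 7, Asset creation at 9, Level scripting at 14, Internal playtest at 28, QA pass at 36, Cert submission at 19, Patch build at 32. The latest is day 36.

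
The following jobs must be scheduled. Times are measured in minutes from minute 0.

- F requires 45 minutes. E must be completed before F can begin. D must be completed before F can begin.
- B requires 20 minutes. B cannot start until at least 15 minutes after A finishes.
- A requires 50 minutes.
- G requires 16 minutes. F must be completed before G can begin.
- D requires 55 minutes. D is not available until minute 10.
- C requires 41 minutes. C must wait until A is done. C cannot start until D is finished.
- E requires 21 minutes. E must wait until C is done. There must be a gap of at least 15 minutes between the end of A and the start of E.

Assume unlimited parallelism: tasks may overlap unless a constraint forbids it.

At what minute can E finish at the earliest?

127

D cannot begin until its own release at minute 10. It runs from minute 10 to 10 + 55 = minute 65.
A can start immediately at minute 0; it finishes at minute 50.
For C: A (finishes minute 50); D (finishes minute 65). Taking the maximum gives a start of minute 65, and it finishes at 65 + 41 = minute 106.
E cannot start until C (finishes minute 106); A (finishes minute 50, plus 15-minute gap → minute 65). The controlling bound is minute 106, so E finishes at 106 + 21 = minute 127.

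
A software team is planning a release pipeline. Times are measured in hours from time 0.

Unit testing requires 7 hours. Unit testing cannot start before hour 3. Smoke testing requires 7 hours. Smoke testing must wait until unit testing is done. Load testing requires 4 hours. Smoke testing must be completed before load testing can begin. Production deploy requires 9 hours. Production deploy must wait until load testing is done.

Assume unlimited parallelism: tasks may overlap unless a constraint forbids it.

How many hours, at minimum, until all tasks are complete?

Unit testing cannot begin until its own release at hour 3. It runs from hour 3 to 3 + 7 = hour 10.
Smoke testing waits on unit testing (finishes hour 10), so it starts at hour 10 and finishes at 10 + 7 = hour 17.
After smoke testing (finishes hour 17), load testing can start at hour 17 and finishes at hour 21.
Production deploy waits on load testing (finishes hour 21), so it starts at hour 21 and finishes at 21 + 9 = hour 30.
All tasks are finished once the last one completes. Finish times: Unit testing at 10, Smoke testing at 17, Load testing at 21, Production deploy at 30. The latest is hour 30.

30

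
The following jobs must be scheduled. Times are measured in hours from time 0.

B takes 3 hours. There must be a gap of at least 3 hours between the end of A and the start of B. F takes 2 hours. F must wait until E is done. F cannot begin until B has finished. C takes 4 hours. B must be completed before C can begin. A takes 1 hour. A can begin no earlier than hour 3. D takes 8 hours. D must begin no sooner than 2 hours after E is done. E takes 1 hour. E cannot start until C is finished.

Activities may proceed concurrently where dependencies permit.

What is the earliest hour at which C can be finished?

14

After its own release at hour 3, A can start at hour 3 and finishes at hour 4.
B waits on A (finishes hour 4, plus 3-hour gap → hour 7), so it starts at hour 7 and finishes at 7 + 3 = hour 10.
C waits on B (finishes hour 10), so it starts at hour 10 and finishes at 10 + 4 = hour 14.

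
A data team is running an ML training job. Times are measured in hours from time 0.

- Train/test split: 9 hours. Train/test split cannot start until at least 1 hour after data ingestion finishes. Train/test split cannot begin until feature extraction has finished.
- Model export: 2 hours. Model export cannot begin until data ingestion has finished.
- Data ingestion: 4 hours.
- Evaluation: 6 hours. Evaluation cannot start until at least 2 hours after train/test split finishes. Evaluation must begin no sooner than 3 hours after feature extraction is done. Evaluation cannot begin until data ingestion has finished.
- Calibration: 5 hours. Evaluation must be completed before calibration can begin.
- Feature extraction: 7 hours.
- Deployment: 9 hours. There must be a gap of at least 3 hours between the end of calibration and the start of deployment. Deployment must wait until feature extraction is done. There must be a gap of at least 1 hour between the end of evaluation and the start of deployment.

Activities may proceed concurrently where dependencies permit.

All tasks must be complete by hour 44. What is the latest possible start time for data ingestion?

5

To finish by hour 44, deployment (duration 9) must start no later than hour 35.
Calibration must finish before deployment (must start by hour 35, minus 3-hour gap → hour 32). With a 5-hour duration, calibration must start by 32 − 5 = hour 27.
Evaluation must finish in time for calibration (must start by hour 27); deployment (must start by hour 35, minus 1-hour gap → hour 34). The tightest is hour 27, so evaluation must start by 27 − 6 = hour 21.
Train/test split must finish before evaluation (must start by hour 21, minus 2-hour gap → hour 19). With a 9-hour duration, train/test split must start by 19 − 9 = hour 10.
To finish by hour 44, model export (duration 2) must start no later than hour 42.
Data ingestion has several dependents: train/test split (must start by hour 10, minus 1-hour gap → hour 9); evaluation (must start by hour 21); model export (must start by hour 42). The earliest of those limits is hour 9, so data ingestion must start by 9 − 4 = hour 5.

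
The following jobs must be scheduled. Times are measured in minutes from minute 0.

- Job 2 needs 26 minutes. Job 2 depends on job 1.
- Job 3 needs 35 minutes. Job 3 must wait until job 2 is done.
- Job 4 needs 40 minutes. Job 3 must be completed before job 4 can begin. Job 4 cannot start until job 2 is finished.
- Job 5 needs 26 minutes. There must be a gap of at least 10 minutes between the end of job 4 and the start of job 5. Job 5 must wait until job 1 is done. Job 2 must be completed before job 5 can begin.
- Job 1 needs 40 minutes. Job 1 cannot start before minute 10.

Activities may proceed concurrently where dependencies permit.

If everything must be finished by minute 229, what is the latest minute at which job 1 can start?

Job 5 must finish by minute 229; it takes 26 minutes, so it must start by 229 − 26 = minute 203.
Job 4 must finish before job 5 (must start by minute 203, minus 10-minute gap → minute 193). With a 40-minute duration, job 4 must start by 193 − 40 = minute 153.
Job 3 must finish before job 4 (must start by minute 153). With a 35-minute duration, job 3 must start by 153 − 35 = minute 118.
For job 2: job 3 (must start by minute 118); job 4 (must start by minute 153); job 5 (must start by minute 203). The most restrictive is minute 118; with a 26-minute duration, job 2 must start by minute 92.
Job 1 must finish in time for job 2 (must start by minute 92); job 5 (must start by minute 203). The tightest is minute 92, so job 1 must start by 92 − 40 = minute 52.

52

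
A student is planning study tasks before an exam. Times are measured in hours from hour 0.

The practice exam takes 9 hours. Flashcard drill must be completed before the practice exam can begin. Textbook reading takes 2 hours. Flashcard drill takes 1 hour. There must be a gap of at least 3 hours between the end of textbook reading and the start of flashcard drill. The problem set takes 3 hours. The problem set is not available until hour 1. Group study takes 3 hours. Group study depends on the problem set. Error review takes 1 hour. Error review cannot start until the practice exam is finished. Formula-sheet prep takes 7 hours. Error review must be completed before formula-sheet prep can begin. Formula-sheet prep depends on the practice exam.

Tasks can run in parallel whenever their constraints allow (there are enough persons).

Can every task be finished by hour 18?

No

The problem set waits on its own release at hour 1, so it starts at hour 1 and finishes at 1 + 3 = hour 4.
Group study waits on the problem set (finishes hour 4), so it starts at hour 4 and finishes at 4 + 3 = hour 7.
Textbook reading has no prerequisites, so it starts at hour 0 and finishes at hour 2.
Flashcard drill waits on textbook reading (finishes hour 2, plus 3-hour gap → hour 5), so it starts at hour 5 and finishes at 5 + 1 = hour 6.
The practice exam cannot begin until flashcard drill (finishes hour 6). It runs from hour 6 to 6 + 9 = hour 15.
Error review waits on the practice exam (finishes hour 15), so it starts at hour 15 and finishes at 15 + 1 = hour 16.
Formula-sheet prep has to wait for error review (finishes hour 16); the practice exam (finishes hour 15). The latest of these is hour 16, so formula-sheet prep runs hour 16 to 16 + 7 = hour 23.
The earliest everything can be done is hour 23, which is after the deadline of 18, so it is not possible.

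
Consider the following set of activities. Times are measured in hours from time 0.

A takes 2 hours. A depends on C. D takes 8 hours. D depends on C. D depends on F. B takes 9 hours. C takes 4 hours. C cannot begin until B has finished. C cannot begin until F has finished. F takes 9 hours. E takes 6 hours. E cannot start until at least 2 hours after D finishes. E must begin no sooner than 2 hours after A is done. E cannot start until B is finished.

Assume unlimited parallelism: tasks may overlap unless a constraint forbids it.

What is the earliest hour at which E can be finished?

29

F has no prerequisites, so it starts at hour 0 and finishes at hour 9.
B has no prerequisites, so it starts at hour 0 and finishes at hour 9.
C cannot start until B (finishes hour 9); F (finishes hour 9). The controlling bound is hour 9, so C finishes at 9 + 4 = hour 13.
D cannot start until C (finishes hour 13); F (finishes hour 9). The controlling bound is hour 13, so D finishes at 13 + 8 = hour 21.
After C (finishes hour 13), A can start at hour 13 and finishes at hour 15.
E needs all of D (finishes hour 21, plus 2-hour gap → hour 23); A (finishes hour 15, plus 2-hour gap → hour 17); B (finishes hour 9). That puts its earliest start at hour 23; it finishes at 23 + 6 = hour 29.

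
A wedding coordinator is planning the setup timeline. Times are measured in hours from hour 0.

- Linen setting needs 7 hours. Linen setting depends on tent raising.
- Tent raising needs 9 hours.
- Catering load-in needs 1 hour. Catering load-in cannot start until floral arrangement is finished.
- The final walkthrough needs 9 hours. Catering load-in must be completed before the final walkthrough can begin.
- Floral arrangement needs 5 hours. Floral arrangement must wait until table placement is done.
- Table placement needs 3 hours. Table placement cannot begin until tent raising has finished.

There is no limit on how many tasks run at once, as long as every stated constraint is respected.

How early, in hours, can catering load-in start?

17

Nothing blocks tent raising, so it runs from hour 0 to hour 9.
Table placement cannot begin until tent raising (finishes hour 9). It runs from hour 9 to 9 + 3 = hour 12.
Floral arrangement cannot begin until table placement (finishes hour 12). It runs from hour 12 to 12 + 5 = hour 17.
Catering load-in waits on floral arrangement (finishes hour 17), so the earliest it can start is hour 17.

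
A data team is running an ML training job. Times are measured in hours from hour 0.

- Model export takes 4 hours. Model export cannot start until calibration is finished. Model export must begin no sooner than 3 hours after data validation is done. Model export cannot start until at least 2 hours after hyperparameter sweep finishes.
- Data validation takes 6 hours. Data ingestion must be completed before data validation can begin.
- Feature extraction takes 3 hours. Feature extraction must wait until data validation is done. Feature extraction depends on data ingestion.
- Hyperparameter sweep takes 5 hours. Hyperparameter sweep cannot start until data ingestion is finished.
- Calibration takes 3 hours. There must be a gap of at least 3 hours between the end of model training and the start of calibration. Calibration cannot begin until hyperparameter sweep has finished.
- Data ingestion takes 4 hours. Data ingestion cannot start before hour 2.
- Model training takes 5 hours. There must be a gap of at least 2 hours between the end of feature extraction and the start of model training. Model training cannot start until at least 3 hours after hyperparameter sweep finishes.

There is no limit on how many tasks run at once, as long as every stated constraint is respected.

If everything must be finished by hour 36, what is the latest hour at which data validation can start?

10

Model export must finish by hour 36; it takes 4 hours, so it must start by 36 − 4 = hour 32.
Calibration feeds into model export (must start by hour 32); so calibration must finish by hour 32 and therefore start by hour 29.
Model training feeds into calibration (must start by hour 29, minus 3-hour gap → hour 26); so model training must finish by hour 26 and therefore start by hour 21.
Feature extraction must finish before model training (must start by hour 21, minus 2-hour gap → hour 19). With a 3-hour duration, feature extraction must start by 19 − 3 = hour 16.
Data validation has several dependents: feature extraction (must start by hour 16); model export (must start by hour 32, minus 3-hour gap → hour 29). The earliest of those limits is hour 16, so data validation must start by 16 − 6 = hour 10.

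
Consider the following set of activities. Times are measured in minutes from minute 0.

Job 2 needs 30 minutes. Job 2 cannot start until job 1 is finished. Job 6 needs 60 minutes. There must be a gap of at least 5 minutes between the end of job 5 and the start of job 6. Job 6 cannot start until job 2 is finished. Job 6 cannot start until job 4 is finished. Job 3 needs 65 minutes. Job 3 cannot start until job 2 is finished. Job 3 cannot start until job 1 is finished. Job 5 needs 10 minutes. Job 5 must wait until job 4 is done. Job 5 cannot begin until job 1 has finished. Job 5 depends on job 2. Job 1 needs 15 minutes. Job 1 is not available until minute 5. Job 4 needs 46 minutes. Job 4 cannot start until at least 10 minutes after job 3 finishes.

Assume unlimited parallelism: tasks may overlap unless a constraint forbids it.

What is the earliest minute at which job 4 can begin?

125

Job 1 waits on its own release at minute 5, so it starts at minute 5 and finishes at 5 + 15 = minute 20.
After job 1 (finishes minute 20), job 2 can start at minute 20 and finishes at minute 50.
Job 3 needs all of job 2 (finishes minute 50); job 1 (finishes minute 20). That puts its earliest start at minute 50; it finishes at 50 + 65 = minute 115.
Job 4 waits on job 3 (finishes minute 115, plus 10-minute gap → minute 125), so the earliest it can start is minute 125.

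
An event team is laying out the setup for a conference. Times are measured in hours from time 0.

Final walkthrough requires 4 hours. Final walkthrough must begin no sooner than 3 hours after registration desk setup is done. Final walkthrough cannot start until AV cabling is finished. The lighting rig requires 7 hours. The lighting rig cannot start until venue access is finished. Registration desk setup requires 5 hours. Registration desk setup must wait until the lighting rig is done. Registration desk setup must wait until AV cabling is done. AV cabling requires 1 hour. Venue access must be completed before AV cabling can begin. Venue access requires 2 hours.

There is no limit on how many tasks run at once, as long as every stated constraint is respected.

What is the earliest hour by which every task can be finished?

Venue access can start immediately at hour 0; it finishes at hour 2.
After venue access (finishes hour 2), AV cabling can start at hour 2 and finishes at hour 3.
The lighting rig waits on venue access (finishes hour 2), so it starts at hour 2 and finishes at 2 + 7 = hour 9.
Registration desk setup has to wait for the lighting rig (finishes hour 9); AV cabling (finishes hour 3). The latest of these is hour 9, so registration desk setup runs hour 9 to 9 + 5 = hour 14.
Final walkthrough cannot start until registration desk setup (finishes hour 14, plus 3-hour gap → hour 17); AV cabling (finishes hour 3). The controlling bound is hour 17, so final walkthrough finishes at 17 + 4 = hour 21.
All tasks are finished once the last one completes. Finish times: Venue access at 2, The lighting rig at 9, AV cabling at 3, Registration desk setup at 14, Final walkthrough at 21. The latest is hour 21.

21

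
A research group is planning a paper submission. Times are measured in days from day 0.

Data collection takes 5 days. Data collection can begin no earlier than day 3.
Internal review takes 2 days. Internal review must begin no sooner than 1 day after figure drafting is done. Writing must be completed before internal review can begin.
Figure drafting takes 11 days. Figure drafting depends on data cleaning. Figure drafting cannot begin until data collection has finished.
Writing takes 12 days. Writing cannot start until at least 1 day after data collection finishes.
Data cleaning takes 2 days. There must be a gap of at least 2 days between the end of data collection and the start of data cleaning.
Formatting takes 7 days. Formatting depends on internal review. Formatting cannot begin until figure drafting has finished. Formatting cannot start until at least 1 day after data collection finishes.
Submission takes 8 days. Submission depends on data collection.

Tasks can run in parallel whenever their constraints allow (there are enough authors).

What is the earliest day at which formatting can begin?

Data collection cannot begin until its own release at day 3. It runs from day 3 to 3 + 5 = day 8.
Writing cannot begin until data collection (finishes day 8, plus 1-day gap → day 9). It runs from day 9 to 9 + 12 = day 21.
Data cleaning cannot begin until data collection (finishes day 8, plus 2-day gap → day 10). It runs from day 10 to 10 + 2 = day 12.
Figure drafting needs all of data cleaning (finishes day 12); data collection (finishes day 8). That puts its earliest start at day 12; it finishes at 12 + 11 = day 23.
Internal review needs all of figure drafting (finishes day 23, plus 1-day gap → day 24); writing (finishes day 21). That puts its earliest start at day 24; it finishes at 24 + 2 = day 26.
Formatting waits on internal review (finishes day 26); figure drafting (finishes day 23); data collection (finishes day 8, plus 1-day gap → day 9). The latest of these is day 26, which is the earliest formatting can start.

26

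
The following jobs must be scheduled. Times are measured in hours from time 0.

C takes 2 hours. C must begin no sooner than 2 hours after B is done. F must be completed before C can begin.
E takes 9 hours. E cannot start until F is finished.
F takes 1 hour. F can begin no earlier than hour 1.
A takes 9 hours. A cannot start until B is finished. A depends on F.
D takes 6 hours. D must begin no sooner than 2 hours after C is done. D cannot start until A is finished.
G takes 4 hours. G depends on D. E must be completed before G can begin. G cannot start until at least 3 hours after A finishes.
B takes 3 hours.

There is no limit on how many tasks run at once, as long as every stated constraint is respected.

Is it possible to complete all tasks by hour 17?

No

F cannot begin until its own release at hour 1. It runs from hour 1 to 1 + 1 = hour 2.
E waits on F (finishes hour 2), so it starts at hour 2 and finishes at 2 + 9 = hour 11.
Nothing blocks B, so it runs from hour 0 to hour 3.
C needs all of B (finishes hour 3, plus 2-hour gap → hour 5); F (finishes hour 2). That puts its earliest start at hour 5; it finishes at 5 + 2 = hour 7.
A needs all of B (finishes hour 3); F (finishes hour 2). That puts its earliest start at hour 3; it finishes at 3 + 9 = hour 12.
D needs all of C (finishes hour 7, plus 2-hour gap → hour 9); A (finishes hour 12). That puts its earliest start at hour 12; it finishes at 12 + 6 = hour 18.
For G: D (finishes hour 18); E (finishes hour 11); A (finishes hour 12, plus 3-hour gap → hour 15). Taking the maximum gives a start of hour 18, and it finishes at 18 + 4 = hour 22.
The earliest everything can be done is hour 22, which is after the deadline of 17, so it is not possible.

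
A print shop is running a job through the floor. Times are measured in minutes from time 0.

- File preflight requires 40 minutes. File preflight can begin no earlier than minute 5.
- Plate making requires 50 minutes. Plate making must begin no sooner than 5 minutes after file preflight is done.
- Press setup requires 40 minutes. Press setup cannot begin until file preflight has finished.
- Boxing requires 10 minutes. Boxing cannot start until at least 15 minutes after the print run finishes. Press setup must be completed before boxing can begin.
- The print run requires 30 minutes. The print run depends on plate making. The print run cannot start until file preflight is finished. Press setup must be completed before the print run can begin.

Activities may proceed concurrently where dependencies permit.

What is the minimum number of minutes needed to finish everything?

File preflight waits on its own release at minute 5, so it starts at minute 5 and finishes at 5 + 40 = minute 45.
After file preflight (finishes minute 45), press setup can start at minute 45 and finishes at minute 85.
Plate making cannot begin until file preflight (finishes minute 45, plus 5-minute gap → minute 50). It runs from minute 50 to 50 + 50 = minute 100.
The print run has to wait for plate making (finishes minute 100); file preflight (finishes minute 45); press setup (finishes minute 85). The latest of these is minute 100, so the print run runs minute 100 to 100 + 30 = minute 130.
Boxing needs all of the print run (finishes minute 130, plus 15-minute gap → minute 145); press setup (finishes minute 85). That puts its earliest start at minute 145; it finishes at 145 + 10 = minute 155.
All tasks are finished once the last one completes. Finish times: File preflight at 45, Plate making at 100, Press setup at 85, The print run at 130, Boxing at 155. The latest is minute 155.

155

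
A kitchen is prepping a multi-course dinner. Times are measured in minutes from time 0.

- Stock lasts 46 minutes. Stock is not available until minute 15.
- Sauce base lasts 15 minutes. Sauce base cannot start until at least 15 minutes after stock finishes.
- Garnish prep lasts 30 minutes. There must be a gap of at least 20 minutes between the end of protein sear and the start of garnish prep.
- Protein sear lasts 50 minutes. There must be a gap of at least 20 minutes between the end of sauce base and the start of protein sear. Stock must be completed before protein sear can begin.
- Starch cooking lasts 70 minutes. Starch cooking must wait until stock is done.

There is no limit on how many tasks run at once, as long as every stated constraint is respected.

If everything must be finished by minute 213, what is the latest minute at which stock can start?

To finish by minute 213, garnish prep (duration 30) must start no later than minute 183.
Protein sear has to be done before garnish prep (must start by minute 183, minus 20-minute gap → minute 163). That means finishing by minute 163, i.e. starting by 163 − 50 = minute 113.
Sauce base must finish before protein sear (must start by minute 113, minus 20-minute gap → minute 93). With a 15-minute duration, sauce base must start by 93 − 15 = minute 78.
Starch cooking must finish by minute 213; it takes 70 minutes, so it must start by 213 − 70 = minute 143.
For stock: sauce base (must start by minute 78, minus 15-minute gap → minute 63); protein sear (must start by minute 113); starch cooking (must start by minute 143). The most restrictive is minute 63; with a 46-minute duration, stock must start by minute 17.

17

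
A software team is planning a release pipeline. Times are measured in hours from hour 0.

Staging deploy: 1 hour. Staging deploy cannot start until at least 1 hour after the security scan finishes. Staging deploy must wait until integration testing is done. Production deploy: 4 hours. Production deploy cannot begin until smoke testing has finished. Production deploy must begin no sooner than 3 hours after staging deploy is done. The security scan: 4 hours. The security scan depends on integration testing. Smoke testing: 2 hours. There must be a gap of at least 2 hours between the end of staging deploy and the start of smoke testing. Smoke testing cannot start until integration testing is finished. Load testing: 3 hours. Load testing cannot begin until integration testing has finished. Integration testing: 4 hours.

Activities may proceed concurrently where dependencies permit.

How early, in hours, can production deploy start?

Integration testing has no prerequisites, so it starts at hour 0 and finishes at hour 4.
The security scan waits on integration testing (finishes hour 4), so it starts at hour 4 and finishes at 4 + 4 = hour 8.
Staging deploy has to wait for the security scan (finishes hour 8, plus 1-hour gap → hour 9); integration testing (finishes hour 4). The latest of these is hour 9, so staging deploy runs hour 9 to 9 + 1 = hour 10.
Smoke testing has to wait for staging deploy (finishes hour 10, plus 2-hour gap → hour 12); integration testing (finishes hour 4). The latest of these is hour 12, so smoke testing runs hour 12 to 12 + 2 = hour 14.
Production deploy waits on smoke testing (finishes hour 14); staging deploy (finishes hour 10, plus 3-hour gap → hour 13). The latest of these is hour 14, which is the earliest production deploy can start.

14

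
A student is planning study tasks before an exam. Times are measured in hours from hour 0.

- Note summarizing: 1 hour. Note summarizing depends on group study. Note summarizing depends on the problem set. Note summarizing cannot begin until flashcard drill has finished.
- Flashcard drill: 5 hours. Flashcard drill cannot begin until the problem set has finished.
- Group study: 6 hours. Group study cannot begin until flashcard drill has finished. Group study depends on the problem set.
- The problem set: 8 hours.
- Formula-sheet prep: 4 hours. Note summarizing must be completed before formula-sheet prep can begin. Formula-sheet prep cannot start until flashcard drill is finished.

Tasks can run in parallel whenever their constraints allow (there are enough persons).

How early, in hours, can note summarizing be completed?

The problem set can start immediately at hour 0; it finishes at hour 8.
Flashcard drill waits on the problem set (finishes hour 8), so it starts at hour 8 and finishes at 8 + 5 = hour 13.
Group study cannot start until flashcard drill (finishes hour 13); the problem set (finishes hour 8). The controlling bound is hour 13, so group study finishes at 13 + 6 = hour 19.
Note summarizing cannot start until group study (finishes hour 19); the problem set (finishes hour 8); flashcard drill (finishes hour 13). The controlling bound is hour 19, so note summarizing finishes at 19 + 1 = hour 20.

20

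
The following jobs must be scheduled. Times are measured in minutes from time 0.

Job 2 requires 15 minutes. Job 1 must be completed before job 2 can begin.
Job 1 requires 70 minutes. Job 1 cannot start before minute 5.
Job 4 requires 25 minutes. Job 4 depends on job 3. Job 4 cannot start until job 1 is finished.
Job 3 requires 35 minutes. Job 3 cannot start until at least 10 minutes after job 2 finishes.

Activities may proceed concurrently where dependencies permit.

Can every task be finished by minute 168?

Job 1 waits on its own release at minute 5, so it starts at minute 5 and finishes at 5 + 70 = minute 75.
Job 2 waits on job 1 (finishes minute 75), so it starts at minute 75 and finishes at 75 + 15 = minute 90.
Job 3 waits on job 2 (finishes minute 90, plus 10-minute gap → minute 100), so it starts at minute 100 and finishes at 100 + 35 = minute 135.
Job 4 needs all of job 3 (finishes minute 135); job 1 (finishes minute 75). That puts its earliest start at minute 135; it finishes at 135 + 25 = minute 160.
Every task is finished by minute 160, which is no later than the deadline of 168, so the schedule is feasible.

Yes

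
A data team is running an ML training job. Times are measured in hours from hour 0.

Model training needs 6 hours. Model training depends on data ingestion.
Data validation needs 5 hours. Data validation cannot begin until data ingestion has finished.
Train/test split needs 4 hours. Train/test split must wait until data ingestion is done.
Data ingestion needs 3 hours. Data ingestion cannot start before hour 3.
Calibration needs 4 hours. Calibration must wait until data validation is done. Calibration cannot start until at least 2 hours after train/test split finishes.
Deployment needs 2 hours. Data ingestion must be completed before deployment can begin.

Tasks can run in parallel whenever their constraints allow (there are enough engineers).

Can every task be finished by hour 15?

No

Data ingestion cannot begin until its own release at hour 3. It runs from hour 3 to 3 + 3 = hour 6.
After data ingestion (finishes hour 6), deployment can start at hour 6 and finishes at hour 8.
Model training waits on data ingestion (finishes hour 6), so it starts at hour 6 and finishes at 6 + 6 = hour 12.
After data ingestion (finishes hour 6), train/test split can start at hour 6 and finishes at hour 10.
Data validation waits on data ingestion (finishes hour 6), so it starts at hour 6 and finishes at 6 + 5 = hour 11.
Calibration cannot start until data validation (finishes hour 11); train/test split (finishes hour 10, plus 2-hour gap → hour 12). The controlling bound is hour 12, so calibration finishes at 12 + 4 = hour 16.
The earliest everything can be done is hour 16, which is after the deadline of 15, so it is not possible.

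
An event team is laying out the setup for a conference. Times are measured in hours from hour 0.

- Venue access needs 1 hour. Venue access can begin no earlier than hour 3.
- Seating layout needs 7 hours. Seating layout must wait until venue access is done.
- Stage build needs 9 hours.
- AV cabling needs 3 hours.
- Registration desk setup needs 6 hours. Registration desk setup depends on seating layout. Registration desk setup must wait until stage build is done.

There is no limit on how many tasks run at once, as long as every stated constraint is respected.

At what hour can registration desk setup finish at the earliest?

17

Stage build has no prerequisites, so it starts at hour 0 and finishes at hour 9.
Venue access waits on its own release at hour 3, so it starts at hour 3 and finishes at 3 + 1 = hour 4.
Seating layout cannot begin until venue access (finishes hour 4). It runs from hour 4 to 4 + 7 = hour 11.
Registration desk setup needs all of seating layout (finishes hour 11); stage build (finishes hour 9). That puts its earliest start at hour 11; it finishes at 11 + 6 = hour 17.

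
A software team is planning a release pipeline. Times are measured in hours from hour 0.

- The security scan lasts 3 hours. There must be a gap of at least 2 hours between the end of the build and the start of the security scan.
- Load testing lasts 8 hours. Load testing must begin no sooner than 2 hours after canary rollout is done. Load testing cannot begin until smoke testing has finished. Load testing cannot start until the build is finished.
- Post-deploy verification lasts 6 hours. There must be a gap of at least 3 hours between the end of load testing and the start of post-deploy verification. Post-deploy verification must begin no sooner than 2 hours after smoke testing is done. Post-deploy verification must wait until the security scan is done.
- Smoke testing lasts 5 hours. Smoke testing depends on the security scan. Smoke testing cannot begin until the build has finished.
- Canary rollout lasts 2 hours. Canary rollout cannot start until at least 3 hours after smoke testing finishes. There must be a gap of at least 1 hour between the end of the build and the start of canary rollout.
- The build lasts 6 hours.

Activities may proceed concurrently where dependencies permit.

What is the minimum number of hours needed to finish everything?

The build has no prerequisites, so it starts at hour 0 and finishes at hour 6.
After the build (finishes hour 6, plus 2-hour gap → hour 8), the security scan can start at hour 8 and finishes at hour 11.
Smoke testing cannot start until the security scan (finishes hour 11); the build (finishes hour 6). The controlling bound is hour 11, so smoke testing finishes at 11 + 5 = hour 16.
Canary rollout has to wait for smoke testing (finishes hour 16, plus 3-hour gap → hour 19); the build (finishes hour 6, plus 1-hour gap → hour 7). The latest of these is hour 19, so canary rollout runs hour 19 to 19 + 2 = hour 21.
Load testing cannot start until canary rollout (finishes hour 21, plus 2-hour gap → hour 23); smoke testing (finishes hour 16); the build (finishes hour 6). The controlling bound is hour 23, so load testing finishes at 23 + 8 = hour 31.
Post-deploy verification has to wait for load testing (finishes hour 31, plus 3-hour gap → hour 34); smoke testing (finishes hour 16, plus 2-hour gap → hour 18); the security scan (finishes hour 11). The latest of these is hour 34, so post-deploy verification runs hour 34 to 34 + 6 = hour 40.
All tasks are finished once the last one completes. Finish times: The build at 6, The security scan at 11, Smoke testing at 16, Canary rollout at 21, Load testing at 31, Post-deploy verification at 40. The latest is hour 40.

40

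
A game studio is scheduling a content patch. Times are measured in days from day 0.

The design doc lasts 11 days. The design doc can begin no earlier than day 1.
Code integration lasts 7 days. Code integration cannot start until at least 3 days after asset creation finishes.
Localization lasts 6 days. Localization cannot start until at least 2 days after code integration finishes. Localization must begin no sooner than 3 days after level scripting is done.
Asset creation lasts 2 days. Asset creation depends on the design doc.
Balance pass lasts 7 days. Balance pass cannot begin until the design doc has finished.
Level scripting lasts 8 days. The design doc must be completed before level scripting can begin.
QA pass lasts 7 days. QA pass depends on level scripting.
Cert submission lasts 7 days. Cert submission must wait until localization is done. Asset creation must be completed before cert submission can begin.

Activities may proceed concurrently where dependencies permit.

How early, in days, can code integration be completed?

24

The design doc waits on its own release at day 1, so it starts at day 1 and finishes at 1 + 11 = day 12.
Asset creation waits on the design doc (finishes day 12), so it starts at day 12 and finishes at 12 + 2 = day 14.
Code integration cannot begin until asset creation (finishes day 14, plus 3-day gap → day 17). It runs from day 17 to 17 + 7 = day 24.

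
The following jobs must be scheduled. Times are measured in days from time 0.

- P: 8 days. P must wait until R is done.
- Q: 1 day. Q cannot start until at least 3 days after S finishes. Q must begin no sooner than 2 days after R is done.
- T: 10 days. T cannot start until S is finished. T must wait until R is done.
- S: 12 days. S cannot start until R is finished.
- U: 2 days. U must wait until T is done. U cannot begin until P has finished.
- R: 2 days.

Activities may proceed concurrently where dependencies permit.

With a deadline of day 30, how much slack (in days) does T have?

Nothing blocks R, so it runs from day 0 to day 2.
After R (finishes day 2), S can start at day 2 and finishes at day 14.
T needs all of S (finishes day 14); R (finishes day 2). That puts its earliest start at day 14; it finishes at 14 + 10 = day 24.

Working backward from the deadline:
Nothing follows U; the deadline of day 30 is its only limit. It must start by 30 − 2 = day 28.
T must finish before U (must start by day 28). With a 10-day duration, T must start by 28 − 10 = day 18.
So T can start as early as day 14 and as late as day 18, giving 18 − 14 = 4 days of slack.

4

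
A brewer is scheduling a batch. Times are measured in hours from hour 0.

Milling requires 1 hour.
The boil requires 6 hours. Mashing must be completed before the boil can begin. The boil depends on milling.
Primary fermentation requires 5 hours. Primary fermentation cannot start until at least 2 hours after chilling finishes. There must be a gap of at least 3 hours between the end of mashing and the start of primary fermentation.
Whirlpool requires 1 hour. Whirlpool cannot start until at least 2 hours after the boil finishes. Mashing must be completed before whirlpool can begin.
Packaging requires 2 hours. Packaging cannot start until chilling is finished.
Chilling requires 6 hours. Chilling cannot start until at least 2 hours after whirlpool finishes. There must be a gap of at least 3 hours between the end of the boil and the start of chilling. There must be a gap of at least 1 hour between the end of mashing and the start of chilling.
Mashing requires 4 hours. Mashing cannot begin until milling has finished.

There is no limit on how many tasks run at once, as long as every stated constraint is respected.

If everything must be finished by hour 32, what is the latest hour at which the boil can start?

Primary fermentation has no dependents, so it just needs to finish by hour 32. Starting by 32 − 5 = hour 27 achieves that.
Nothing follows packaging; the deadline of hour 32 is its only limit. It must start by 32 − 2 = hour 30.
Chilling must finish in time for primary fermentation (must start by hour 27, minus 2-hour gap → hour 25); packaging (must start by hour 30). The tightest is hour 25, so chilling must start by 25 − 6 = hour 19.
Whirlpool has to be done before chilling (must start by hour 19, minus 2-hour gap → hour 17). That means finishing by hour 17, i.e. starting by 17 − 1 = hour 16.
The boil has several dependents: whirlpool (must start by hour 16, minus 2-hour gap → hour 14); chilling (must start by hour 19, minus 3-hour gap → hour 16). The earliest of those limits is hour 14, so the boil must start by 14 − 6 = hour 8.

8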